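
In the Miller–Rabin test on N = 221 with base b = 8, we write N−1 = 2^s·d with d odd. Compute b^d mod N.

221 − 1 = 220 = 2^2 · 55, so d = 55.
8^1 ≡ 8 (mod 221)
8^2 ≡ 8^2 = 64 ≡ 64 (mod 221)
8^4 ≡ 64^2 = 4096 ≡ 118 (mod 221)
8^8 ≡ 118^2 = 13924 ≡ 1 (mod 221)
8^16 ≡ 1^2 = 1 ≡ 1 (mod 221)
8^32 ≡ 1^2 = 1 ≡ 1 (mod 221)
55 = 32 + 16 + 4 + 2 + 1 in binary powers of 2.
So 8^55 ≡ 1 · 1 · 118 · 64 · 8 ≡ 83 (mod 221).
Squaring chain: 83 → 38; never reaches −1, so base 8 is a Miller–Rabin witness that 221 is composite.

83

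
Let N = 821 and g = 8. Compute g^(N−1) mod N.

8^1 ≡ 8 (mod 821)
8^2 ≡ 8^2 = 64 ≡ 64 (mod 821)
8^4 ≡ 64^2 = 4096 ≡ 812 (mod 821)
8^8 ≡ 812^2 = 659344 ≡ 81 (mod 821)
8^16 ≡ 81^2 = 6561 ≡ 814 (mod 821)
8^32 ≡ 814^2 = 662596 ≡ 49 (mod 821)
8^64 ≡ 49^2 = 2401 ≡ 759 (mod 821)
8^128 ≡ 759^2 = 576081 ≡ 560 (mod 821)
8^256 ≡ 560^2 = 313600 ≡ 799 (mod 821)
8^512 ≡ 799^2 = 638401 ≡ 484 (mod 821)
820 = 512 + 256 + 32 + 16 + 4 in binary powers of 2.
So 8^820 ≡ 484 · 799 · 49 · 814 · 812 ≡ 1 (mod 821).
Since the result is 1, base 8 gives no evidence that 821 is composite.

1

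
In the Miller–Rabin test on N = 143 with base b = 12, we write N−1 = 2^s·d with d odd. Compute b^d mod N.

12

143 − 1 = 142 = 2^1 · 71, so d = 71.
12^1 ≡ 12 (mod 143)
12^2 ≡ 12^2 = 144 ≡ 1 (mod 143)
12^4 ≡ 1^2 = 1 ≡ 1 (mod 143)
12^8 ≡ 1^2 = 1 ≡ 1 (mod 143)
12^16 ≡ 1^2 = 1 ≡ 1 (mod 143)
12^32 ≡ 1^2 = 1 ≡ 1 (mod 143)
12^64 ≡ 1^2 = 1 ≡ 1 (mod 143)
71 = 64 + 4 + 2 + 1 in binary powers of 2.
So 12^71 ≡ 1 · 1 · 1 · 12 ≡ 12 (mod 143).
Squaring chain: 12; never reaches −1, so base 12 is a Miller–Rabin witness that 143 is composite.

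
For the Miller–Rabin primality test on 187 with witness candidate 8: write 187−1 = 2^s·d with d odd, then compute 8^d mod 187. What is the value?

94

187 − 1 = 186 = 2^1 · 93, so d = 93.
8^1 ≡ 8 (mod 187)
8^2 ≡ 8^2 = 64 ≡ 64 (mod 187)
8^4 ≡ 64^2 = 4096 ≡ 169 (mod 187)
8^8 ≡ 169^2 = 28561 ≡ 137 (mod 187)
8^16 ≡ 137^2 = 18769 ≡ 69 (mod 187)
8^32 ≡ 69^2 = 4761 ≡ 86 (mod 187)
8^64 ≡ 86^2 = 7396 ≡ 103 (mod 187)
93 = 64 + 16 + 8 + 4 + 1 in binary powers of 2.
So 8^93 ≡ 103 · 69 · 137 · 169 · 8 ≡ 94 (mod 187).
Squaring chain: 94; never reaches −1, so base 8 is a Miller–Rabin witness that 187 is composite.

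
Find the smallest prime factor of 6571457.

6571457 is odd.
Digit sum 35, not divisible by 3.
Ends in 7: not divisible by 5.
7: 6571457 = 7·938779 + 4
11: 6571457 = 11·597405 + 2
13: 6571457 = 13·505496 + 9
17: 6571457 = 17·386556 + 5
19: 6571457 = 19·345866 + 3
23: 6571457 = 23·285715 + 12
29: 6571457 = 29·226601 + 28
31: 6571457 = 31·211982 + 15
37: 6571457 = 37·177606 + 35
41: 6571457 = 41·160279 + 18
43: 6571457 = 43·152824 + 25
47: 6571457 = 47·139818 + 11
53: 6571457 = 53·123989 + 40
59: 6571457 = 59·111380 + 37
61: 6571457 = 61·107728 + 49
67: 6571457 = 67·98081 + 30
71: 6571457 = 71·92555 + 52
73: 6571457 = 73·90019 + 70
79: 6571457 = 79·83183

79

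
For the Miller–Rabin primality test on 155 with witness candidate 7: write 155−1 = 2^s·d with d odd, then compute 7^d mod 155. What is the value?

142

155 − 1 = 154 = 2^1 · 77, so d = 77.
7^1 ≡ 7 (mod 155)
7^2 ≡ 7^2 = 49 ≡ 49 (mod 155)
7^4 ≡ 49^2 = 2401 ≡ 76 (mod 155)
7^8 ≡ 76^2 = 5776 ≡ 41 (mod 155)
7^16 ≡ 41^2 = 1681 ≡ 131 (mod 155)
7^32 ≡ 131^2 = 17161 ≡ 111 (mod 155)
7^64 ≡ 111^2 = 12321 ≡ 76 (mod 155)
77 = 64 + 8 + 4 + 1 in binary powers of 2.
So 7^77 ≡ 76 · 41 · 76 · 7 ≡ 142 (mod 155).
Squaring chain: 142; never reaches −1, so base 7 is a Miller–Rabin witness that 155 is composite.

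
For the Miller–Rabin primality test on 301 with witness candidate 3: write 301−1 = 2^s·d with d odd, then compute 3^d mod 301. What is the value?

301 − 1 = 300 = 2^2 · 75, so d = 75.
3^1 ≡ 3 (mod 301)
3^2 ≡ 3^2 = 9 ≡ 9 (mod 301)
3^4 ≡ 9^2 = 81 ≡ 81 (mod 301)
3^8 ≡ 81^2 = 6561 ≡ 240 (mod 301)
3^16 ≡ 240^2 = 57600 ≡ 109 (mod 301)
3^32 ≡ 109^2 = 11881 ≡ 142 (mod 301)
3^64 ≡ 142^2 = 20164 ≡ 298 (mod 301)
75 = 64 + 8 + 2 + 1 in binary powers of 2.
So 3^75 ≡ 298 · 240 · 9 · 3 ≡ 125 (mod 301).
Squaring chain: 125 → 274; never reaches −1, so base 3 is a Miller–Rabin witness that 301 is composite.

125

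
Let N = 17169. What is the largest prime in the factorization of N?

17169 = 3 · 5723
5723 = 59 · 97
97 is prime.
So 17169 = 3 · 59 · 97; the largest prime factor is 97.

97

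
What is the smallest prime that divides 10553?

61

10553 is odd.
Digit sum 14, not divisible by 3.
Ends in 3: not divisible by 5.
7: 10553 = 7·1507 + 4
11: 10553 = 11·959 + 4
13: 10553 = 13·811 + 10
17: 10553 = 17·620 + 13
19: 10553 = 19·555 + 8
23: 10553 = 23·458 + 19
29: 10553 = 29·363 + 26
31: 10553 = 31·340 + 13
37: 10553 = 37·285 + 8
41: 10553 = 41·257 + 16
43: 10553 = 43·245 + 18
47: 10553 = 47·224 + 25
53: 10553 = 53·199 + 6
59: 10553 = 59·178 + 51
61: 10553 = 61·173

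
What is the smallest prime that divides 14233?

43

14233 is odd.
Digit sum 13, not divisible by 3.
Ends in 3: not divisible by 5.
7: 14233 = 7·2033 + 2
11: 14233 = 11·1293 + 10
13: 14233 = 13·1094 + 11
17: 14233 = 17·837 + 4
19: 14233 = 19·749 + 2
23: 14233 = 23·618 + 19
29: 14233 = 29·490 + 23
31: 14233 = 31·459 + 4
37: 14233 = 37·384 + 25
41: 14233 = 41·347 + 6
43: 14233 = 43·331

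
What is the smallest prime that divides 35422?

2

35422 is even: 2 divides it.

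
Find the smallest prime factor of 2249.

2249 is odd.
Digit sum 17, not divisible by 3.
Ends in 9: not divisible by 5.
7: 2249 = 7·321 + 2
11: 2249 = 11·204 + 5
13: 2249 = 13·173

13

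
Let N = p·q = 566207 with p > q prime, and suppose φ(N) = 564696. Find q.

φ(n) = (p−1)(q−1) = n − (p+q) + 1, so p + q = 566207 − 564696 + 1 = 1512.
p and q are the roots of t² − 1512t + 566207 = 0.
Discriminant: 1512² − 4·566207 = 2286144 − 2264828 = 21316; √21316 = 146.
q = (1512 − 146)/2 = 683, p = (1512 + 146)/2 = 829.
Check: 683 · 829 = 566207.

683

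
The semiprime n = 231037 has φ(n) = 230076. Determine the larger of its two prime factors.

499

φ(n) = (p−1)(q−1) = n − (p+q) + 1, so p + q = 231037 − 230076 + 1 = 962.
p and q are the roots of t² − 962t + 231037 = 0.
Discriminant: 962² − 4·231037 = 925444 − 924148 = 1296; √1296 = 36.
q = (962 − 36)/2 = 463, p = (962 + 36)/2 = 499.
Check: 463 · 499 = 231037.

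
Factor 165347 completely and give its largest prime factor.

79

165347 = 7 · 23621
23621 = 13 · 1817
1817 = 23 · 79
79 is prime.
So 165347 = 7 · 13 · 23 · 79; the largest prime factor is 79.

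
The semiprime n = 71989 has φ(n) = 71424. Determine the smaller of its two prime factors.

193

φ(n) = (p−1)(q−1) = n − (p+q) + 1, so p + q = 71989 − 71424 + 1 = 566.
p and q are the roots of t² − 566t + 71989 = 0.
Discriminant: 566² − 4·71989 = 320356 − 287956 = 32400; √32400 = 180.
q = (566 − 180)/2 = 193, p = (566 + 180)/2 = 373.
Check: 193 · 373 = 71989.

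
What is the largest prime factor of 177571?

71

177571 = 41 · 4331
4331 = 61 · 71
71 is prime.
So 177571 = 41 · 61 · 71; the largest prime factor is 71.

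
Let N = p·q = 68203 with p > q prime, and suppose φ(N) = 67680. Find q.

241

φ(n) = (p−1)(q−1) = n − (p+q) + 1, so p + q = 68203 − 67680 + 1 = 524.
p and q are the roots of t² − 524t + 68203 = 0.
Discriminant: 524² − 4·68203 = 274576 − 272812 = 1764; √1764 = 42.
q = (524 − 42)/2 = 241, p = (524 + 42)/2 = 283.
Check: 241 · 283 = 68203.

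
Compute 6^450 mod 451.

6^1 ≡ 6 (mod 451)
6^2 ≡ 6^2 = 36 ≡ 36 (mod 451)
6^4 ≡ 36^2 = 1296 ≡ 394 (mod 451)
6^8 ≡ 394^2 = 155236 ≡ 92 (mod 451)
6^16 ≡ 92^2 = 8464 ≡ 346 (mod 451)
6^32 ≡ 346^2 = 119716 ≡ 201 (mod 451)
6^64 ≡ 201^2 = 40401 ≡ 262 (mod 451)
6^128 ≡ 262^2 = 68644 ≡ 92 (mod 451)
6^256 ≡ 92^2 = 8464 ≡ 346 (mod 451)
450 = 256 + 128 + 64 + 2 in binary powers of 2.
So 6^450 ≡ 346 · 92 · 262 · 36 ≡ 155 (mod 451).
Since 155 ≠ 1, base 6 is a Fermat witness: 451 is composite.

155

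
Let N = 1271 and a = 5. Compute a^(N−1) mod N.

532

5^1 ≡ 5 (mod 1271)
5^2 ≡ 5^2 = 25 ≡ 25 (mod 1271)
5^4 ≡ 25^2 = 625 ≡ 625 (mod 1271)
5^8 ≡ 625^2 = 390625 ≡ 428 (mod 1271)
5^16 ≡ 428^2 = 183184 ≡ 160 (mod 1271)
5^32 ≡ 160^2 = 25600 ≡ 180 (mod 1271)
5^64 ≡ 180^2 = 32400 ≡ 625 (mod 1271)
5^128 ≡ 625^2 = 390625 ≡ 428 (mod 1271)
5^256 ≡ 428^2 = 183184 ≡ 160 (mod 1271)
5^512 ≡ 160^2 = 25600 ≡ 180 (mod 1271)
5^1024 ≡ 180^2 = 32400 ≡ 625 (mod 1271)
1270 = 1024 + 128 + 64 + 32 + 16 + 4 + 2 in binary powers of 2.
So 5^1270 ≡ 625 · 428 · 625 · 180 · 160 · 625 · 25 ≡ 532 (mod 1271).
Since 532 ≠ 1, base 5 is a Fermat witness: 1271 is composite.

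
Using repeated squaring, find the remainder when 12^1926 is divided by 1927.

1840

12^1 ≡ 12 (mod 1927)
12^2 ≡ 12^2 = 144 ≡ 144 (mod 1927)
12^4 ≡ 144^2 = 20736 ≡ 1466 (mod 1927)
12^8 ≡ 1466^2 = 2149156 ≡ 551 (mod 1927)
12^16 ≡ 551^2 = 303601 ≡ 1062 (mod 1927)
12^32 ≡ 1062^2 = 1127844 ≡ 549 (mod 1927)
12^64 ≡ 549^2 = 301401 ≡ 789 (mod 1927)
12^128 ≡ 789^2 = 622521 ≡ 100 (mod 1927)
12^256 ≡ 100^2 = 10000 ≡ 365 (mod 1927)
12^512 ≡ 365^2 = 133225 ≡ 262 (mod 1927)
12^1024 ≡ 262^2 = 68644 ≡ 1199 (mod 1927)
1926 = 1024 + 512 + 256 + 128 + 4 + 2 in binary powers of 2.
So 12^1926 ≡ 1199 · 262 · 365 · 100 · 1466 · 144 ≡ 1840 (mod 1927).
Since 1840 ≠ 1, base 12 is a Fermat witness: 1927 is composite.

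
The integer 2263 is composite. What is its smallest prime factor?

2263 is odd.
Digit sum 13, not divisible by 3.
Ends in 3: not divisible by 5.
7: 2263 = 7·323 + 2
11: 2263 = 11·205 + 8
13: 2263 = 13·174 + 1
17: 2263 = 17·133 + 2
19: 2263 = 19·119 + 2
23: 2263 = 23·98 + 9
29: 2263 = 29·78 + 1
31: 2263 = 31·73

31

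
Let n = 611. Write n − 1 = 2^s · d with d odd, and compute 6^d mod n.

611 − 1 = 610 = 2^1 · 305, so d = 305.
6^1 ≡ 6 (mod 611)
6^2 ≡ 6^2 = 36 ≡ 36 (mod 611)
6^4 ≡ 36^2 = 1296 ≡ 74 (mod 611)
6^8 ≡ 74^2 = 5476 ≡ 588 (mod 611)
6^16 ≡ 588^2 = 345744 ≡ 529 (mod 611)
6^32 ≡ 529^2 = 279841 ≡ 3 (mod 611)
6^64 ≡ 3^2 = 9 ≡ 9 (mod 611)
6^128 ≡ 9^2 = 81 ≡ 81 (mod 611)
6^256 ≡ 81^2 = 6561 ≡ 451 (mod 611)
305 = 256 + 32 + 16 + 1 in binary powers of 2.
So 6^305 ≡ 451 · 3 · 529 · 6 ≡ 314 (mod 611).
Squaring chain: 314; never reaches −1, so base 6 is a Miller–Rabin witness that 611 is composite.

314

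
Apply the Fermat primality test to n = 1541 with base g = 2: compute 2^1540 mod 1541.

2^1 ≡ 2 (mod 1541)
2^2 ≡ 2^2 = 4 ≡ 4 (mod 1541)
2^4 ≡ 4^2 = 16 ≡ 16 (mod 1541)
2^8 ≡ 16^2 = 256 ≡ 256 (mod 1541)
2^16 ≡ 256^2 = 65536 ≡ 814 (mod 1541)
2^32 ≡ 814^2 = 662596 ≡ 1507 (mod 1541)
2^64 ≡ 1507^2 = 2271049 ≡ 1156 (mod 1541)
2^128 ≡ 1156^2 = 1336336 ≡ 289 (mod 1541)
2^256 ≡ 289^2 = 83521 ≡ 307 (mod 1541)
2^512 ≡ 307^2 = 94249 ≡ 248 (mod 1541)
2^1024 ≡ 248^2 = 61504 ≡ 1405 (mod 1541)
1540 = 1024 + 512 + 4 in binary powers of 2.
So 2^1540 ≡ 1405 · 248 · 16 ≡ 1243 (mod 1541).
Since 1243 ≠ 1, base 2 is a Fermat witness: 1541 is composite.

1243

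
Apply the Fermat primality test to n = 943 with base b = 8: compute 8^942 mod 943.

679

8^1 ≡ 8 (mod 943)
8^2 ≡ 8^2 = 64 ≡ 64 (mod 943)
8^4 ≡ 64^2 = 4096 ≡ 324 (mod 943)
8^8 ≡ 324^2 = 104976 ≡ 303 (mod 943)
8^16 ≡ 303^2 = 91809 ≡ 338 (mod 943)
8^32 ≡ 338^2 = 114244 ≡ 141 (mod 943)
8^64 ≡ 141^2 = 19881 ≡ 78 (mod 943)
8^128 ≡ 78^2 = 6084 ≡ 426 (mod 943)
8^256 ≡ 426^2 = 181476 ≡ 420 (mod 943)
8^512 ≡ 420^2 = 176400 ≡ 59 (mod 943)
942 = 512 + 256 + 128 + 32 + 8 + 4 + 2 in binary powers of 2.
So 8^942 ≡ 59 · 420 · 426 · 141 · 303 · 324 · 64 ≡ 679 (mod 943).
Since 679 ≠ 1, base 8 is a Fermat witness: 943 is composite.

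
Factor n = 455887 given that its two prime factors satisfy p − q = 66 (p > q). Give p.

709

Since p = q + 66, we have 455887 = q(q + 66), so q² + 66q − 455887 = 0.
Discriminant: 66² + 4·455887 = 4356 + 1823548 = 1827904; √1827904 = 1352.
q = (−66 + 1352)/2 = 643, and p = q + 66 = 709.
Check: 643 · 709 = 455887.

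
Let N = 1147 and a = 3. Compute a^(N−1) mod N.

47

3^1 ≡ 3 (mod 1147)
3^2 ≡ 3^2 = 9 ≡ 9 (mod 1147)
3^4 ≡ 9^2 = 81 ≡ 81 (mod 1147)
3^8 ≡ 81^2 = 6561 ≡ 826 (mod 1147)
3^16 ≡ 826^2 = 682276 ≡ 958 (mod 1147)
3^32 ≡ 958^2 = 917764 ≡ 164 (mod 1147)
3^64 ≡ 164^2 = 26896 ≡ 515 (mod 1147)
3^128 ≡ 515^2 = 265225 ≡ 268 (mod 1147)
3^256 ≡ 268^2 = 71824 ≡ 710 (mod 1147)
3^512 ≡ 710^2 = 504100 ≡ 567 (mod 1147)
3^1024 ≡ 567^2 = 321489 ≡ 329 (mod 1147)
1146 = 1024 + 64 + 32 + 16 + 8 + 2 in binary powers of 2.
So 3^1146 ≡ 329 · 515 · 164 · 958 · 826 · 9 ≡ 47 (mod 1147).
Since 47 ≠ 1, base 3 is a Fermat witness: 1147 is composite.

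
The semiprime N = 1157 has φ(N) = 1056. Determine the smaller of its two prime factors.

13

φ(n) = (p−1)(q−1) = n − (p+q) + 1, so p + q = 1157 − 1056 + 1 = 102.
p and q are the roots of t² − 102t + 1157 = 0.
Discriminant: 102² − 4·1157 = 10404 − 4628 = 5776; √5776 = 76.
q = (102 − 76)/2 = 13, p = (102 + 76)/2 = 89.
Check: 13 · 89 = 1157.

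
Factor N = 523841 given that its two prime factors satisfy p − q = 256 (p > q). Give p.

Since p = q + 256, we have 523841 = q(q + 256), so q² + 256q − 523841 = 0.
Discriminant: 256² + 4·523841 = 65536 + 2095364 = 2160900; √2160900 = 1470.
q = (−256 + 1470)/2 = 607, and p = q + 256 = 863.
Check: 607 · 863 = 523841.

863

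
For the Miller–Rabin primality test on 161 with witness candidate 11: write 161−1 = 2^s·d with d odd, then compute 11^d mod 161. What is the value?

51

161 − 1 = 160 = 2^5 · 5, so d = 5.
11^1 ≡ 11 (mod 161)
11^2 ≡ 11^2 = 121 ≡ 121 (mod 161)
11^4 ≡ 121^2 = 14641 ≡ 151 (mod 161)
5 = 4 + 1 in binary powers of 2.
So 11^5 ≡ 151 · 11 ≡ 51 (mod 161).
Squaring chain: 51 → 25 → 142 → 39 → 72; never reaches −1, so base 11 is a Miller–Rabin witness that 161 is composite.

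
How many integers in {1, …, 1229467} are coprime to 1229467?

Factor: 1229467 = 41 · 157 · 191.
φ(1229467) = (41−1) · (157−1) · (191−1) = 40 · 156 · 190 = 1185600.

1185600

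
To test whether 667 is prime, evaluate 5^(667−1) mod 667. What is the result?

169

5^1 ≡ 5 (mod 667)
5^2 ≡ 5^2 = 25 ≡ 25 (mod 667)
5^4 ≡ 25^2 = 625 ≡ 625 (mod 667)
5^8 ≡ 625^2 = 390625 ≡ 430 (mod 667)
5^16 ≡ 430^2 = 184900 ≡ 141 (mod 667)
5^32 ≡ 141^2 = 19881 ≡ 538 (mod 667)
5^64 ≡ 538^2 = 289444 ≡ 633 (mod 667)
5^128 ≡ 633^2 = 400689 ≡ 489 (mod 667)
5^256 ≡ 489^2 = 239121 ≡ 335 (mod 667)
5^512 ≡ 335^2 = 112225 ≡ 169 (mod 667)
666 = 512 + 128 + 16 + 8 + 2 in binary powers of 2.
So 5^666 ≡ 169 · 489 · 141 · 430 · 25 ≡ 169 (mod 667).
Since 169 ≠ 1, base 5 is a Fermat witness: 667 is composite.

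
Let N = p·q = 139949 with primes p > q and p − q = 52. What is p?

401

Since p = q + 52, we have 139949 = q(q + 52), so q² + 52q − 139949 = 0.
Discriminant: 52² + 4·139949 = 2704 + 559796 = 562500; √562500 = 750.
q = (−52 + 750)/2 = 349, and p = q + 52 = 401.
Check: 349 · 401 = 139949.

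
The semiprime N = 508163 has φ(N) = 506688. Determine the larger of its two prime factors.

929

φ(n) = (p−1)(q−1) = n − (p+q) + 1, so p + q = 508163 − 506688 + 1 = 1476.
p and q are the roots of t² − 1476t + 508163 = 0.
Discriminant: 1476² − 4·508163 = 2178576 − 2032652 = 145924; √145924 = 382.
q = (1476 − 382)/2 = 547, p = (1476 + 382)/2 = 929.
Check: 547 · 929 = 508163.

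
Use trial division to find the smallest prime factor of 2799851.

89

2799851 is odd.
Digit sum 41, not divisible by 3.
Ends in 1: not divisible by 5.
7: 2799851 = 7·399978 + 5
11: 2799851 = 11·254531 + 10
13: 2799851 = 13·215373 + 2
17: 2799851 = 17·164697 + 2
19: 2799851 = 19·147360 + 11
23: 2799851 = 23·121732 + 15
29: 2799851 = 29·96546 + 17
31: 2799851 = 31·90317 + 24
37: 2799851 = 37·75671 + 24
41: 2799851 = 41·68289 + 2
43: 2799851 = 43·65112 + 35
47: 2799851 = 47·59571 + 14
53: 2799851 = 53·52827 + 20
59: 2799851 = 59·47455 + 6
61: 2799851 = 61·45899 + 12
67: 2799851 = 67·41788 + 55
71: 2799851 = 71·39434 + 37
73: 2799851 = 73·38354 + 9
79: 2799851 = 79·35441 + 12
83: 2799851 = 83·33733 + 12
89: 2799851 = 89·31459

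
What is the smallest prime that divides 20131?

41

20131 is odd.
Digit sum 7, not divisible by 3.
Ends in 1: not divisible by 5.
7: 20131 = 7·2875 + 6
11: 20131 = 11·1830 + 1
13: 20131 = 13·1548 + 7
17: 20131 = 17·1184 + 3
19: 20131 = 19·1059 + 10
23: 20131 = 23·875 + 6
29: 20131 = 29·694 + 5
31: 20131 = 31·649 + 12
37: 20131 = 37·544 + 3
41: 20131 = 41·491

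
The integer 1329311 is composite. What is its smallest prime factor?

31

1329311 is odd.
Digit sum 20, not divisible by 3.
Ends in 1: not divisible by 5.
7: 1329311 = 7·189901 + 4
11: 1329311 = 11·120846 + 5
13: 1329311 = 13·102254 + 9
17: 1329311 = 17·78194 + 13
19: 1329311 = 19·69963 + 14
23: 1329311 = 23·57796 + 3
29: 1329311 = 29·45838 + 9
31: 1329311 = 31·42881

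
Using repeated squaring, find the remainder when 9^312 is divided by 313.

1

9^1 ≡ 9 (mod 313)
9^2 ≡ 9^2 = 81 ≡ 81 (mod 313)
9^4 ≡ 81^2 = 6561 ≡ 301 (mod 313)
9^8 ≡ 301^2 = 90601 ≡ 144 (mod 313)
9^16 ≡ 144^2 = 20736 ≡ 78 (mod 313)
9^32 ≡ 78^2 = 6084 ≡ 137 (mod 313)
9^64 ≡ 137^2 = 18769 ≡ 302 (mod 313)
9^128 ≡ 302^2 = 91204 ≡ 121 (mod 313)
9^256 ≡ 121^2 = 14641 ≡ 243 (mod 313)
312 = 256 + 32 + 16 + 8 in binary powers of 2.
So 9^312 ≡ 243 · 137 · 78 · 144 ≡ 1 (mod 313).
Since the result is 1, base 9 gives no evidence that 313 is composite.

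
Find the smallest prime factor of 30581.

30581 is odd.
Digit sum 17, not divisible by 3.
Ends in 1: not divisible by 5.
7: 30581 = 7·4368 + 5
11: 30581 = 11·2780 + 1
13: 30581 = 13·2352 + 5
17: 30581 = 17·1798 + 15
19: 30581 = 19·1609 + 10
23: 30581 = 23·1329 + 14
29: 30581 = 29·1054 + 15
31: 30581 = 31·986 + 15
37: 30581 = 37·826 + 19
41: 30581 = 41·745 + 36
43: 30581 = 43·711 + 8
47: 30581 = 47·650 + 31
53: 30581 = 53·577

53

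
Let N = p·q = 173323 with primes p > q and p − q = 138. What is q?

Since p = q + 138, we have 173323 = q(q + 138), so q² + 138q − 173323 = 0.
Discriminant: 138² + 4·173323 = 19044 + 693292 = 712336; √712336 = 844.
q = (−138 + 844)/2 = 353, and p = q + 138 = 491.
Check: 353 · 491 = 173323.

353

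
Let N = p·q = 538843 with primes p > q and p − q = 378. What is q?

Since p = q + 378, we have 538843 = q(q + 378), so q² + 378q − 538843 = 0.
Discriminant: 378² + 4·538843 = 142884 + 2155372 = 2298256; √2298256 = 1516.
q = (−378 + 1516)/2 = 569, and p = q + 378 = 947.
Check: 569 · 947 = 538843.

569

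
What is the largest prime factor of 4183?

4183 = 47 · 89
89 is prime.
So 4183 = 47 · 89; the largest prime factor is 89.

89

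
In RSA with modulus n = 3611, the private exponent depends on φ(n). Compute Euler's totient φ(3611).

3432

Factor: 3611 = 23 · 157.
φ(3611) = (23−1) · (157−1) = 22 · 156 = 3432.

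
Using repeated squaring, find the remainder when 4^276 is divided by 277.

1

4^1 ≡ 4 (mod 277)
4^2 ≡ 4^2 = 16 ≡ 16 (mod 277)
4^4 ≡ 16^2 = 256 ≡ 256 (mod 277)
4^8 ≡ 256^2 = 65536 ≡ 164 (mod 277)
4^16 ≡ 164^2 = 26896 ≡ 27 (mod 277)
4^32 ≡ 27^2 = 729 ≡ 175 (mod 277)
4^64 ≡ 175^2 = 30625 ≡ 155 (mod 277)
4^128 ≡ 155^2 = 24025 ≡ 203 (mod 277)
4^256 ≡ 203^2 = 41209 ≡ 213 (mod 277)
276 = 256 + 16 + 4 in binary powers of 2.
So 4^276 ≡ 213 · 27 · 256 ≡ 1 (mod 277).
Since the result is 1, base 4 gives no evidence that 277 is composite.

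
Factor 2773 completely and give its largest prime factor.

2773 = 47 · 59
59 is prime.
So 2773 = 47 · 59; the largest prime factor is 59.

59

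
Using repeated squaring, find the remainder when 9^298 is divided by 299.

9

9^1 ≡ 9 (mod 299)
9^2 ≡ 9^2 = 81 ≡ 81 (mod 299)
9^4 ≡ 81^2 = 6561 ≡ 282 (mod 299)
9^8 ≡ 282^2 = 79524 ≡ 289 (mod 299)
9^16 ≡ 289^2 = 83521 ≡ 100 (mod 299)
9^32 ≡ 100^2 = 10000 ≡ 133 (mod 299)
9^64 ≡ 133^2 = 17689 ≡ 48 (mod 299)
9^128 ≡ 48^2 = 2304 ≡ 211 (mod 299)
9^256 ≡ 211^2 = 44521 ≡ 269 (mod 299)
298 = 256 + 32 + 8 + 2 in binary powers of 2.
So 9^298 ≡ 269 · 133 · 289 · 81 ≡ 9 (mod 299).
Since 9 ≠ 1, base 9 is a Fermat witness: 299 is composite.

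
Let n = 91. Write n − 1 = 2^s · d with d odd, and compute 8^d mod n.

8

91 − 1 = 90 = 2^1 · 45, so d = 45.
8^1 ≡ 8 (mod 91)
8^2 ≡ 8^2 = 64 ≡ 64 (mod 91)
8^4 ≡ 64^2 = 4096 ≡ 1 (mod 91)
8^8 ≡ 1^2 = 1 ≡ 1 (mod 91)
8^16 ≡ 1^2 = 1 ≡ 1 (mod 91)
8^32 ≡ 1^2 = 1 ≡ 1 (mod 91)
45 = 32 + 8 + 4 + 1 in binary powers of 2.
So 8^45 ≡ 1 · 1 · 1 · 8 ≡ 8 (mod 91).
Squaring chain: 8; never reaches −1, so base 8 is a Miller–Rabin witness that 91 is composite.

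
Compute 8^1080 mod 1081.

8^1 ≡ 8 (mod 1081)
8^2 ≡ 8^2 = 64 ≡ 64 (mod 1081)
8^4 ≡ 64^2 = 4096 ≡ 853 (mod 1081)
8^8 ≡ 853^2 = 727609 ≡ 96 (mod 1081)
8^16 ≡ 96^2 = 9216 ≡ 568 (mod 1081)
8^32 ≡ 568^2 = 322624 ≡ 486 (mod 1081)
8^64 ≡ 486^2 = 236196 ≡ 538 (mod 1081)
8^128 ≡ 538^2 = 289444 ≡ 817 (mod 1081)
8^256 ≡ 817^2 = 667489 ≡ 512 (mod 1081)
8^512 ≡ 512^2 = 262144 ≡ 542 (mod 1081)
8^1024 ≡ 542^2 = 293764 ≡ 813 (mod 1081)
1080 = 1024 + 32 + 16 + 8 in binary powers of 2.
So 8^1080 ≡ 813 · 486 · 568 · 96 ≡ 570 (mod 1081).
Since 570 ≠ 1, base 8 is a Fermat witness: 1081 is composite.

570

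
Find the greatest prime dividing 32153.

32153 = 11 · 2923
2923 = 37 · 79
79 is prime.
So 32153 = 11 · 37 · 79; the largest prime factor is 79.

79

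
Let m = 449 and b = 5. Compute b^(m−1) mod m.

5^1 ≡ 5 (mod 449)
5^2 ≡ 5^2 = 25 ≡ 25 (mod 449)
5^4 ≡ 25^2 = 625 ≡ 176 (mod 449)
5^8 ≡ 176^2 = 30976 ≡ 444 (mod 449)
5^16 ≡ 444^2 = 197136 ≡ 25 (mod 449)
5^32 ≡ 25^2 = 625 ≡ 176 (mod 449)
5^64 ≡ 176^2 = 30976 ≡ 444 (mod 449)
5^128 ≡ 444^2 = 197136 ≡ 25 (mod 449)
5^256 ≡ 25^2 = 625 ≡ 176 (mod 449)
448 = 256 + 128 + 64 in binary powers of 2.
So 5^448 ≡ 176 · 25 · 444 ≡ 1 (mod 449).
Since the result is 1, base 5 gives no evidence that 449 is composite.

1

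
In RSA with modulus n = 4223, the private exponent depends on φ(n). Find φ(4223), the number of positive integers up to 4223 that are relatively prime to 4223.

Factor: 4223 = 41 · 103.
φ(4223) = (41−1) · (103−1) = 40 · 102 = 4080.

4080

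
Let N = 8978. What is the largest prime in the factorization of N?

8978 = 2 · 4489
4489 = 67 · 67
67 = 67 · 1
So 8978 = 2 · 67^2; the largest prime factor is 67.

67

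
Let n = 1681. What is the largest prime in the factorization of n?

41

1681 = 41 · 41
41 = 41 · 1
So 1681 = 41^2; the largest prime factor is 41.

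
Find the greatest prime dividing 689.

689 = 13 · 53
53 is prime.
So 689 = 13 · 53; the largest prime factor is 53.

53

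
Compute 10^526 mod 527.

382

10^1 ≡ 10 (mod 527)
10^2 ≡ 10^2 = 100 ≡ 100 (mod 527)
10^4 ≡ 100^2 = 10000 ≡ 514 (mod 527)
10^8 ≡ 514^2 = 264196 ≡ 169 (mod 527)
10^16 ≡ 169^2 = 28561 ≡ 103 (mod 527)
10^32 ≡ 103^2 = 10609 ≡ 69 (mod 527)
10^64 ≡ 69^2 = 4761 ≡ 18 (mod 527)
10^128 ≡ 18^2 = 324 ≡ 324 (mod 527)
10^256 ≡ 324^2 = 104976 ≡ 103 (mod 527)
10^512 ≡ 103^2 = 10609 ≡ 69 (mod 527)
526 = 512 + 8 + 4 + 2 in binary powers of 2.
So 10^526 ≡ 69 · 169 · 514 · 100 ≡ 382 (mod 527).
Since 382 ≠ 1, base 10 is a Fermat witness: 527 is composite.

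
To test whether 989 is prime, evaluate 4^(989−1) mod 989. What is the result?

864

4^1 ≡ 4 (mod 989)
4^2 ≡ 4^2 = 16 ≡ 16 (mod 989)
4^4 ≡ 16^2 = 256 ≡ 256 (mod 989)
4^8 ≡ 256^2 = 65536 ≡ 262 (mod 989)
4^16 ≡ 262^2 = 68644 ≡ 403 (mod 989)
4^32 ≡ 403^2 = 162409 ≡ 213 (mod 989)
4^64 ≡ 213^2 = 45369 ≡ 864 (mod 989)
4^128 ≡ 864^2 = 746496 ≡ 790 (mod 989)
4^256 ≡ 790^2 = 624100 ≡ 41 (mod 989)
4^512 ≡ 41^2 = 1681 ≡ 692 (mod 989)
988 = 512 + 256 + 128 + 64 + 16 + 8 + 4 in binary powers of 2.
So 4^988 ≡ 692 · 41 · 790 · 864 · 403 · 262 · 256 ≡ 864 (mod 989).
Since 864 ≠ 1, base 4 is a Fermat witness: 989 is composite.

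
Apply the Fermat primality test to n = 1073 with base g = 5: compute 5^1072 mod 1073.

5^1 ≡ 5 (mod 1073)
5^2 ≡ 5^2 = 25 ≡ 25 (mod 1073)
5^4 ≡ 25^2 = 625 ≡ 625 (mod 1073)
5^8 ≡ 625^2 = 390625 ≡ 53 (mod 1073)
5^16 ≡ 53^2 = 2809 ≡ 663 (mod 1073)
5^32 ≡ 663^2 = 439569 ≡ 712 (mod 1073)
5^64 ≡ 712^2 = 506944 ≡ 488 (mod 1073)
5^128 ≡ 488^2 = 238144 ≡ 1011 (mod 1073)
5^256 ≡ 1011^2 = 1022121 ≡ 625 (mod 1073)
5^512 ≡ 625^2 = 390625 ≡ 53 (mod 1073)
5^1024 ≡ 53^2 = 2809 ≡ 663 (mod 1073)
1072 = 1024 + 32 + 16 in binary powers of 2.
So 5^1072 ≡ 663 · 712 · 663 ≡ 488 (mod 1073).
Since 488 ≠ 1, base 5 is a Fermat witness: 1073 is composite.

488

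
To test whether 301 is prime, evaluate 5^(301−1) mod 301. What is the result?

274

5^1 ≡ 5 (mod 301)
5^2 ≡ 5^2 = 25 ≡ 25 (mod 301)
5^4 ≡ 25^2 = 625 ≡ 23 (mod 301)
5^8 ≡ 23^2 = 529 ≡ 228 (mod 301)
5^16 ≡ 228^2 = 51984 ≡ 212 (mod 301)
5^32 ≡ 212^2 = 44944 ≡ 95 (mod 301)
5^64 ≡ 95^2 = 9025 ≡ 296 (mod 301)
5^128 ≡ 296^2 = 87616 ≡ 25 (mod 301)
5^256 ≡ 25^2 = 625 ≡ 23 (mod 301)
300 = 256 + 32 + 8 + 4 in binary powers of 2.
So 5^300 ≡ 23 · 95 · 228 · 23 ≡ 274 (mod 301).
Since 274 ≠ 1, base 5 is a Fermat witness: 301 is composite.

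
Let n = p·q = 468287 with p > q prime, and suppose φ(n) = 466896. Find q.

569

φ(n) = (p−1)(q−1) = n − (p+q) + 1, so p + q = 468287 − 466896 + 1 = 1392.
p and q are the roots of t² − 1392t + 468287 = 0.
Discriminant: 1392² − 4·468287 = 1937664 − 1873148 = 64516; √64516 = 254.
q = (1392 − 254)/2 = 569, p = (1392 + 254)/2 = 823.
Check: 569 · 823 = 468287.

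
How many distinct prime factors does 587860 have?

587860 = 2^2 · 146965
146965 = 5 · 29393
29393 = 7 · 4199
4199 = 13 · 323
323 = 17 · 19
587860 = 2^2 · 5 · 7 · 13 · 17 · 19, which has 6 distinct prime factors.

6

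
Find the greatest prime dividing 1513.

89

1513 = 17 · 89
89 is prime.
So 1513 = 17 · 89; the largest prime factor is 89.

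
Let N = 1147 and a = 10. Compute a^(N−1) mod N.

963

10^1 ≡ 10 (mod 1147)
10^2 ≡ 10^2 = 100 ≡ 100 (mod 1147)
10^4 ≡ 100^2 = 10000 ≡ 824 (mod 1147)
10^8 ≡ 824^2 = 678976 ≡ 1099 (mod 1147)
10^16 ≡ 1099^2 = 1207801 ≡ 10 (mod 1147)
10^32 ≡ 10^2 = 100 ≡ 100 (mod 1147)
10^64 ≡ 100^2 = 10000 ≡ 824 (mod 1147)
10^128 ≡ 824^2 = 678976 ≡ 1099 (mod 1147)
10^256 ≡ 1099^2 = 1207801 ≡ 10 (mod 1147)
10^512 ≡ 10^2 = 100 ≡ 100 (mod 1147)
10^1024 ≡ 100^2 = 10000 ≡ 824 (mod 1147)
1146 = 1024 + 64 + 32 + 16 + 8 + 2 in binary powers of 2.
So 10^1146 ≡ 824 · 824 · 100 · 10 · 1099 · 100 ≡ 963 (mod 1147).
Since 963 ≠ 1, base 10 is a Fermat witness: 1147 is composite.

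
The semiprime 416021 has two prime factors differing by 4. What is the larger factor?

Since p = q + 4, we have 416021 = q(q + 4), so q² + 4q − 416021 = 0.
Discriminant: 4² + 4·416021 = 16 + 1664084 = 1664100; √1664100 = 1290.
q = (−4 + 1290)/2 = 643, and p = q + 4 = 647.
Check: 643 · 647 = 416021.

647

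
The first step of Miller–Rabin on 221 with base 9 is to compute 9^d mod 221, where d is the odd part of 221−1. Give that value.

221 − 1 = 220 = 2^2 · 55, so d = 55.
9^1 ≡ 9 (mod 221)
9^2 ≡ 9^2 = 81 ≡ 81 (mod 221)
9^4 ≡ 81^2 = 6561 ≡ 152 (mod 221)
9^8 ≡ 152^2 = 23104 ≡ 120 (mod 221)
9^16 ≡ 120^2 = 14400 ≡ 35 (mod 221)
9^32 ≡ 35^2 = 1225 ≡ 120 (mod 221)
55 = 32 + 16 + 4 + 2 + 1 in binary powers of 2.
So 9^55 ≡ 120 · 35 · 152 · 81 · 9 ≡ 87 (mod 221).
Squaring chain: 87 → 55; never reaches −1, so base 9 is a Miller–Rabin witness that 221 is composite.

87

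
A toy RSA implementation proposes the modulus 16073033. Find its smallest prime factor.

16073033 is odd.
Digit sum 23, not divisible by 3.
Ends in 3: not divisible by 5.
7: 16073033 = 7·2296147 + 4
11: 16073033 = 11·1461184 + 9
13: 16073033 = 13·1236387 + 2
17: 16073033 = 17·945472 + 9
19: 16073033 = 19·845949 + 2
23: 16073033 = 23·698827 + 12
29: 16073033 = 29·554242 + 15
31: 16073033 = 31·518484 + 29
37: 16073033 = 37·434406 + 11
41: 16073033 = 41·392025 + 8
43: 16073033 = 43·373791 + 20
47: 16073033 = 47·341979 + 20
53: 16073033 = 53·303264 + 41
59: 16073033 = 59·272424 + 17
61: 16073033 = 61·263492 + 21
67: 16073033 = 67·239896 + 1
71: 16073033 = 71·226380 + 53
73: 16073033 = 73·220178 + 39
79: 16073033 = 79·203456 + 9
83: 16073033 = 83·193651

83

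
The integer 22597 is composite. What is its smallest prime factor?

59

22597 is odd.
Digit sum 25, not divisible by 3.
Ends in 7: not divisible by 5.
7: 22597 = 7·3228 + 1
11: 22597 = 11·2054 + 3
13: 22597 = 13·1738 + 3
17: 22597 = 17·1329 + 4
19: 22597 = 19·1189 + 6
23: 22597 = 23·982 + 11
29: 22597 = 29·779 + 6
31: 22597 = 31·728 + 29
37: 22597 = 37·610 + 27
41: 22597 = 41·551 + 6
43: 22597 = 43·525 + 22
47: 22597 = 47·480 + 37
53: 22597 = 53·426 + 19
59: 22597 = 59·383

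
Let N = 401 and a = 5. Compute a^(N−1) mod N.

5^1 ≡ 5 (mod 401)
5^2 ≡ 5^2 = 25 ≡ 25 (mod 401)
5^4 ≡ 25^2 = 625 ≡ 224 (mod 401)
5^8 ≡ 224^2 = 50176 ≡ 51 (mod 401)
5^16 ≡ 51^2 = 2601 ≡ 195 (mod 401)
5^32 ≡ 195^2 = 38025 ≡ 331 (mod 401)
5^64 ≡ 331^2 = 109561 ≡ 88 (mod 401)
5^128 ≡ 88^2 = 7744 ≡ 125 (mod 401)
5^256 ≡ 125^2 = 15625 ≡ 387 (mod 401)
400 = 256 + 128 + 16 in binary powers of 2.
So 5^400 ≡ 387 · 125 · 195 ≡ 1 (mod 401).
Since the result is 1, base 5 gives no evidence that 401 is composite.

1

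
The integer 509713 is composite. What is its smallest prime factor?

19

509713 is odd.
Digit sum 25, not divisible by 3.
Ends in 3: not divisible by 5.
7: 509713 = 7·72816 + 1
11: 509713 = 11·46337 + 6
13: 509713 = 13·39208 + 9
17: 509713 = 17·29983 + 2
19: 509713 = 19·26827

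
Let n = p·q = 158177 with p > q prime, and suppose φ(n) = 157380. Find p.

431

φ(n) = (p−1)(q−1) = n − (p+q) + 1, so p + q = 158177 − 157380 + 1 = 798.
p and q are the roots of t² − 798t + 158177 = 0.
Discriminant: 798² − 4·158177 = 636804 − 632708 = 4096; √4096 = 64.
q = (798 − 64)/2 = 367, p = (798 + 64)/2 = 431.
Check: 367 · 431 = 158177.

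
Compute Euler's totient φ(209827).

Factor: 209827 = 37 · 53 · 107.
φ(209827) = (37−1) · (53−1) · (107−1) = 36 · 52 · 106 = 198432.

198432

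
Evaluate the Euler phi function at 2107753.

2052864

Factor: 2107753 = 67 · 163 · 193.
φ(2107753) = (67−1) · (163−1) · (193−1) = 66 · 162 · 192 = 2052864.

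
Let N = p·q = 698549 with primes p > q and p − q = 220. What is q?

Since p = q + 220, we have 698549 = q(q + 220), so q² + 220q − 698549 = 0.
Discriminant: 220² + 4·698549 = 48400 + 2794196 = 2842596; √2842596 = 1686.
q = (−220 + 1686)/2 = 733, and p = q + 220 = 953.
Check: 733 · 953 = 698549.

733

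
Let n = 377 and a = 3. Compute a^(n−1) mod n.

3^1 ≡ 3 (mod 377)
3^2 ≡ 3^2 = 9 ≡ 9 (mod 377)
3^4 ≡ 9^2 = 81 ≡ 81 (mod 377)
3^8 ≡ 81^2 = 6561 ≡ 152 (mod 377)
3^16 ≡ 152^2 = 23104 ≡ 107 (mod 377)
3^32 ≡ 107^2 = 11449 ≡ 139 (mod 377)
3^64 ≡ 139^2 = 19321 ≡ 94 (mod 377)
3^128 ≡ 94^2 = 8836 ≡ 165 (mod 377)
3^256 ≡ 165^2 = 27225 ≡ 81 (mod 377)
376 = 256 + 64 + 32 + 16 + 8 in binary powers of 2.
So 3^376 ≡ 81 · 94 · 139 · 107 · 152 ≡ 16 (mod 377).
Since 16 ≠ 1, base 3 is a Fermat witness: 377 is composite.

16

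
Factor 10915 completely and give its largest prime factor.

10915 = 5 · 2183
2183 = 37 · 59
59 is prime.
So 10915 = 5 · 37 · 59; the largest prime factor is 59.

59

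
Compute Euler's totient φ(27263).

26928

Factor: 27263 = 137 · 199.
φ(27263) = (137−1) · (199−1) = 136 · 198 = 26928.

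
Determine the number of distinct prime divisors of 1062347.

5

1062347 = 11 · 96577
96577 = 13 · 7429
7429 = 17 · 437
437 = 19 · 23
1062347 = 11 · 13 · 17 · 19 · 23, which has 5 distinct prime factors.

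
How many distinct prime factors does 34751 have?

34751 = 19 · 1829
1829 = 31 · 59
34751 = 19 · 31 · 59, which has 3 distinct prime factors.

3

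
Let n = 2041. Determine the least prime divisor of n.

13

2041 is odd.
Digit sum 7, not divisible by 3.
Ends in 1: not divisible by 5.
7: 2041 = 7·291 + 4
11: 2041 = 11·185 + 6
13: 2041 = 13·157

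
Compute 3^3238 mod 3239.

3^1 ≡ 3 (mod 3239)
3^2 ≡ 3^2 = 9 ≡ 9 (mod 3239)
3^4 ≡ 9^2 = 81 ≡ 81 (mod 3239)
3^8 ≡ 81^2 = 6561 ≡ 83 (mod 3239)
3^16 ≡ 83^2 = 6889 ≡ 411 (mod 3239)
3^32 ≡ 411^2 = 168921 ≡ 493 (mod 3239)
3^64 ≡ 493^2 = 243049 ≡ 124 (mod 3239)
3^128 ≡ 124^2 = 15376 ≡ 2420 (mod 3239)
3^256 ≡ 2420^2 = 5856400 ≡ 288 (mod 3239)
3^512 ≡ 288^2 = 82944 ≡ 1969 (mod 3239)
3^1024 ≡ 1969^2 = 3876961 ≡ 3117 (mod 3239)
3^2048 ≡ 3117^2 = 9715689 ≡ 1928 (mod 3239)
3238 = 2048 + 1024 + 128 + 32 + 4 + 2 in binary powers of 2.
So 3^3238 ≡ 1928 · 3117 · 2420 · 493 · 81 · 9 ≡ 155 (mod 3239).
Since 155 ≠ 1, base 3 is a Fermat witness: 3239 is composite.

155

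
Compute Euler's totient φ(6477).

Factor: 6477 = 3 · 17 · 127.
φ(6477) = (3−1) · (17−1) · (127−1) = 2 · 16 · 126 = 4032.

4032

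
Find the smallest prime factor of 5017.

29

5017 is odd.
Digit sum 13, not divisible by 3.
Ends in 7: not divisible by 5.
7: 5017 = 7·716 + 5
11: 5017 = 11·456 + 1
13: 5017 = 13·385 + 12
17: 5017 = 17·295 + 2
19: 5017 = 19·264 + 1
23: 5017 = 23·218 + 3
29: 5017 = 29·173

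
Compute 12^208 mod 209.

12^1 ≡ 12 (mod 209)
12^2 ≡ 12^2 = 144 ≡ 144 (mod 209)
12^4 ≡ 144^2 = 20736 ≡ 45 (mod 209)
12^8 ≡ 45^2 = 2025 ≡ 144 (mod 209)
12^16 ≡ 144^2 = 20736 ≡ 45 (mod 209)
12^32 ≡ 45^2 = 2025 ≡ 144 (mod 209)
12^64 ≡ 144^2 = 20736 ≡ 45 (mod 209)
12^128 ≡ 45^2 = 2025 ≡ 144 (mod 209)
208 = 128 + 64 + 16 in binary powers of 2.
So 12^208 ≡ 144 · 45 · 45 ≡ 45 (mod 209).
Since 45 ≠ 1, base 12 is a Fermat witness: 209 is composite.

45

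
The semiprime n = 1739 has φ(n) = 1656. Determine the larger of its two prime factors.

φ(n) = (p−1)(q−1) = n − (p+q) + 1, so p + q = 1739 − 1656 + 1 = 84.
p and q are the roots of t² − 84t + 1739 = 0.
Discriminant: 84² − 4·1739 = 7056 − 6956 = 100; √100 = 10.
q = (84 − 10)/2 = 37, p = (84 + 10)/2 = 47.
Check: 37 · 47 = 1739.

47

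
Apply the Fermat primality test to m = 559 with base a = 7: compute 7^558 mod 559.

7^1 ≡ 7 (mod 559)
7^2 ≡ 7^2 = 49 ≡ 49 (mod 559)
7^4 ≡ 49^2 = 2401 ≡ 165 (mod 559)
7^8 ≡ 165^2 = 27225 ≡ 393 (mod 559)
7^16 ≡ 393^2 = 154449 ≡ 165 (mod 559)
7^32 ≡ 165^2 = 27225 ≡ 393 (mod 559)
7^64 ≡ 393^2 = 154449 ≡ 165 (mod 559)
7^128 ≡ 165^2 = 27225 ≡ 393 (mod 559)
7^256 ≡ 393^2 = 154449 ≡ 165 (mod 559)
7^512 ≡ 165^2 = 27225 ≡ 393 (mod 559)
558 = 512 + 32 + 8 + 4 + 2 in binary powers of 2.
So 7^558 ≡ 393 · 393 · 393 · 165 · 49 ≡ 259 (mod 559).
Since 259 ≠ 1, base 7 is a Fermat witness: 559 is composite.

259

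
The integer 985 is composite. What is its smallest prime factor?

985 is odd.
Digit sum 22, not divisible by 3.
Ends in 5: divisible by 5.

5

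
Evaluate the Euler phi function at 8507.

Factor: 8507 = 47 · 181.
φ(8507) = (47−1) · (181−1) = 46 · 180 = 8280.

8280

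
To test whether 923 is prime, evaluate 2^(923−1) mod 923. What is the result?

49

2^1 ≡ 2 (mod 923)
2^2 ≡ 2^2 = 4 ≡ 4 (mod 923)
2^4 ≡ 4^2 = 16 ≡ 16 (mod 923)
2^8 ≡ 16^2 = 256 ≡ 256 (mod 923)
2^16 ≡ 256^2 = 65536 ≡ 3 (mod 923)
2^32 ≡ 3^2 = 9 ≡ 9 (mod 923)
2^64 ≡ 9^2 = 81 ≡ 81 (mod 923)
2^128 ≡ 81^2 = 6561 ≡ 100 (mod 923)
2^256 ≡ 100^2 = 10000 ≡ 770 (mod 923)
2^512 ≡ 770^2 = 592900 ≡ 334 (mod 923)
922 = 512 + 256 + 128 + 16 + 8 + 2 in binary powers of 2.
So 2^922 ≡ 334 · 770 · 100 · 3 · 256 · 4 ≡ 49 (mod 923).
Since 49 ≠ 1, base 2 is a Fermat witness: 923 is composite.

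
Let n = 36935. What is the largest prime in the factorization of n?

36935 = 5 · 7387
7387 = 83 · 89
89 is prime.
So 36935 = 5 · 83 · 89; the largest prime factor is 89.

89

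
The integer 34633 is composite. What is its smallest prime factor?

59

34633 is odd.
Digit sum 19, not divisible by 3.
Ends in 3: not divisible by 5.
7: 34633 = 7·4947 + 4
11: 34633 = 11·3148 + 5
13: 34633 = 13·2664 + 1
17: 34633 = 17·2037 + 4
19: 34633 = 19·1822 + 15
23: 34633 = 23·1505 + 18
29: 34633 = 29·1194 + 7
31: 34633 = 31·1117 + 6
37: 34633 = 37·936 + 1
41: 34633 = 41·844 + 29
43: 34633 = 43·805 + 18
47: 34633 = 47·736 + 41
53: 34633 = 53·653 + 24
59: 34633 = 59·587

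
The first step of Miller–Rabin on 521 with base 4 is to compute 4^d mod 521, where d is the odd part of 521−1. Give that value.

521 − 1 = 520 = 2^3 · 65, so d = 65.
4^1 ≡ 4 (mod 521)
4^2 ≡ 4^2 = 16 ≡ 16 (mod 521)
4^4 ≡ 16^2 = 256 ≡ 256 (mod 521)
4^8 ≡ 256^2 = 65536 ≡ 411 (mod 521)
4^16 ≡ 411^2 = 168921 ≡ 117 (mod 521)
4^32 ≡ 117^2 = 13689 ≡ 143 (mod 521)
4^64 ≡ 143^2 = 20449 ≡ 130 (mod 521)
65 = 64 + 1 in binary powers of 2.
So 4^65 ≡ 130 · 4 ≡ 520 (mod 521).
Since 4^d ≡ 520 (mod 521), base 4 does not prove 521 composite.

520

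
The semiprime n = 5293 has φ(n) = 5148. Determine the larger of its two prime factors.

79

φ(n) = (p−1)(q−1) = n − (p+q) + 1, so p + q = 5293 − 5148 + 1 = 146.
p and q are the roots of t² − 146t + 5293 = 0.
Discriminant: 146² − 4·5293 = 21316 − 21172 = 144; √144 = 12.
q = (146 − 12)/2 = 67, p = (146 + 12)/2 = 79.
Check: 67 · 79 = 5293.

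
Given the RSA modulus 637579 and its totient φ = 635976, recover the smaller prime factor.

727

φ(n) = (p−1)(q−1) = n − (p+q) + 1, so p + q = 637579 − 635976 + 1 = 1604.
p and q are the roots of t² − 1604t + 637579 = 0.
Discriminant: 1604² − 4·637579 = 2572816 − 2550316 = 22500; √22500 = 150.
q = (1604 − 150)/2 = 727, p = (1604 + 150)/2 = 877.
Check: 727 · 877 = 637579.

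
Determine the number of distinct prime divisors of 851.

851 = 23 · 37
851 = 23 · 37, which has 2 distinct prime factors.

2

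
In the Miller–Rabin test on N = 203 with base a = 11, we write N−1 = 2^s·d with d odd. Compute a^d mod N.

203 − 1 = 202 = 2^1 · 101, so d = 101.
11^1 ≡ 11 (mod 203)
11^2 ≡ 11^2 = 121 ≡ 121 (mod 203)
11^4 ≡ 121^2 = 14641 ≡ 25 (mod 203)
11^8 ≡ 25^2 = 625 ≡ 16 (mod 203)
11^16 ≡ 16^2 = 256 ≡ 53 (mod 203)
11^32 ≡ 53^2 = 2809 ≡ 170 (mod 203)
11^64 ≡ 170^2 = 28900 ≡ 74 (mod 203)
101 = 64 + 32 + 4 + 1 in binary powers of 2.
So 11^101 ≡ 74 · 170 · 25 · 11 ≡ 177 (mod 203).
Squaring chain: 177; never reaches −1, so base 11 is a Miller–Rabin witness that 203 is composite.

177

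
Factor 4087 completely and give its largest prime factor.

67

4087 = 61 · 67
67 is prime.
So 4087 = 61 · 67; the largest prime factor is 67.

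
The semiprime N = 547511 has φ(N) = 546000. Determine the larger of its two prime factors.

911

φ(n) = (p−1)(q−1) = n − (p+q) + 1, so p + q = 547511 − 546000 + 1 = 1512.
p and q are the roots of t² − 1512t + 547511 = 0.
Discriminant: 1512² − 4·547511 = 2286144 − 2190044 = 96100; √96100 = 310.
q = (1512 − 310)/2 = 601, p = (1512 + 310)/2 = 911.
Check: 601 · 911 = 547511.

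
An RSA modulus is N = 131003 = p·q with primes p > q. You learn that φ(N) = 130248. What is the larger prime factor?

φ(n) = (p−1)(q−1) = n − (p+q) + 1, so p + q = 131003 − 130248 + 1 = 756.
p and q are the roots of t² − 756t + 131003 = 0.
Discriminant: 756² − 4·131003 = 571536 − 524012 = 47524; √47524 = 218.
q = (756 − 218)/2 = 269, p = (756 + 218)/2 = 487.
Check: 269 · 487 = 131003.

487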